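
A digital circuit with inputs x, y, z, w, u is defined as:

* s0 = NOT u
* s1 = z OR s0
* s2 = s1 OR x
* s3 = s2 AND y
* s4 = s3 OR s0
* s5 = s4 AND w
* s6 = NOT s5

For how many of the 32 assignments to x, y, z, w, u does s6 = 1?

s6 = NOT s5 must be 1, so s5 = 0.
Enumerating the 32 input combinations, 21 give s6 = 1 and 11 give s6 = 0.

21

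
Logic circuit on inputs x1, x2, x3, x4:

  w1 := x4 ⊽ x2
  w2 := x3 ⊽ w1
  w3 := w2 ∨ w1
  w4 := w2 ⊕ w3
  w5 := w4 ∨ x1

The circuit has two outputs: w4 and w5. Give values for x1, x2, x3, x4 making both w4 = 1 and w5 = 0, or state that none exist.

no solution exists

Across all 16 input combinations, none give both w4 = 1 and w5 = 0.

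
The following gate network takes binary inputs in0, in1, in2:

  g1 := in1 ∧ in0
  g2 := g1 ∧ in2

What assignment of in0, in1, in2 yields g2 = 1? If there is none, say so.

in0=1, in1=1, in2=1

g2 = g1 ∧ in2 must be 1, so both g1 = 1 and in2 = 1.
g1 = in1 ∧ in0 must be 1, so both in1 = 1 and in0 = 1.
Check with in0=1, in1=1, in2=1:
g1 = in1 ∧ in0 = 1 ∧ 1 = 1
g2 = g1 ∧ in2 = 1 ∧ 1 = 1
So g2 = 1 as required.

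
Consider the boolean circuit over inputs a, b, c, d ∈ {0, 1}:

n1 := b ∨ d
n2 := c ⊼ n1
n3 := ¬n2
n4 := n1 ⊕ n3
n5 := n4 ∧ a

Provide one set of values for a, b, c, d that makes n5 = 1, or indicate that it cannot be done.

n5 = n4 ∧ a must be 1, so both n4 = 1 and a = 1.
n4 = n1 ⊕ n3 must be 1, so n1 and n3 differ.
Check with a=1 b=1 c=0 d=0:
n1 = b ∨ d = 1 ∨ 0 = 1
n2 = c ⊼ n1 = 0 ⊼ 1 = 1
n3 = ¬n2 = ¬1 = 0
n4 = n1 ⊕ n3 = 1 ⊕ 0 = 1
n5 = n4 ∧ a = 1 ∧ 1 = 1
So n5 = 1 as required.

a=1 b=1 c=0 d=0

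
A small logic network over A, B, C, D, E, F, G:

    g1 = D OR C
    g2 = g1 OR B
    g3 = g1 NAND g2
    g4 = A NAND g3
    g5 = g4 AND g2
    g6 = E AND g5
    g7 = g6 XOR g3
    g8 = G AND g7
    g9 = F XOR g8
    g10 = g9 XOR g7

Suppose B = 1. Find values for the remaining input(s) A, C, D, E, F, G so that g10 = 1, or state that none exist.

Check with B = 1 and A=1, C=0, D=0, E=0, F=1, G=1:
g1 = D OR C = 0 OR 0 = 0
g2 = g1 OR B = 0 OR 1 = 1
g3 = g1 NAND g2 = 0 NAND 1 = 1
g4 = A NAND g3 = 1 NAND 1 = 0
g5 = g4 AND g2 = 0 AND 1 = 0
g6 = E AND g5 = 0 AND 0 = 0
g7 = g6 XOR g3 = 0 XOR 1 = 1
g8 = G AND g7 = 1 AND 1 = 1
g9 = F XOR g8 = 1 XOR 1 = 0
g10 = g9 XOR g7 = 0 XOR 1 = 1
So g10 = 1.

A=1, C=0, D=0, E=0, F=1, G=1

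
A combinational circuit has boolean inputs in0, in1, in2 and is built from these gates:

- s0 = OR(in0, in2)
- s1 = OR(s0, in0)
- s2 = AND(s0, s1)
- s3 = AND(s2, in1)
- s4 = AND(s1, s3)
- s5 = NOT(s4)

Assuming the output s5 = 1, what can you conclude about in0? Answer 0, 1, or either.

Both values of in0 occur among assignments with s5 = 1:
  in0=0: in0=0, in1=0, in2=0
  in0=1: in0=1, in1=0, in2=0

either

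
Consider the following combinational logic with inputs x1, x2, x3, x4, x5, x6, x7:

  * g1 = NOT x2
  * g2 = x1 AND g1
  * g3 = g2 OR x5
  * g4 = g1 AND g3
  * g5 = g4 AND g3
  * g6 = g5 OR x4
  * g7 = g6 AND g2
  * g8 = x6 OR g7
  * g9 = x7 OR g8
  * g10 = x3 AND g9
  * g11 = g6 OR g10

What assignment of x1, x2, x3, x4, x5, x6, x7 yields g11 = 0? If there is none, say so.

x1=0, x2=1, x3=1, x4=0, x5=0, x6=0, x7=0

Check with x1=0, x2=1, x3=1, x4=0, x5=0, x6=0, x7=0:
g1 = NOT x2 = NOT 1 = 0
g2 = x1 AND g1 = 0 AND 0 = 0
g3 = g2 OR x5 = 0 OR 0 = 0
g4 = g1 AND g3 = 0 AND 0 = 0
g5 = g4 AND g3 = 0 AND 0 = 0
g6 = g5 OR x4 = 0 OR 0 = 0
g7 = g6 AND g2 = 0 AND 0 = 0
g8 = x6 OR g7 = 0 OR 0 = 0
g9 = x7 OR g8 = 0 OR 0 = 0
g10 = x3 AND g9 = 1 AND 0 = 0
g11 = g6 OR g10 = 0 OR 0 = 0
So g11 = 0 as required.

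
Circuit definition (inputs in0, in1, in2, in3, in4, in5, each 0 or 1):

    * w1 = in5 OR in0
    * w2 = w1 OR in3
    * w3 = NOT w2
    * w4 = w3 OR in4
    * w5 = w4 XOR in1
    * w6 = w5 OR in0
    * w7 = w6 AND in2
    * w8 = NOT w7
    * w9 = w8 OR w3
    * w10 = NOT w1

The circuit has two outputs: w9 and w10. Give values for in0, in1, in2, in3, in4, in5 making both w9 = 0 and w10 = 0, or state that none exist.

in0=1, in1=0, in2=1, in3=1, in4=1, in5=1

Check with in0=1, in1=0, in2=1, in3=1, in4=1, in5=1:
w1 = in5 OR in0 = 1 OR 1 = 1
w2 = w1 OR in3 = 1 OR 1 = 1
w3 = NOT w2 = NOT 1 = 0
w4 = w3 OR in4 = 0 OR 1 = 1
w5 = w4 XOR in1 = 1 XOR 0 = 1
w6 = w5 OR in0 = 1 OR 1 = 1
w7 = w6 AND in2 = 1 AND 1 = 1
w8 = NOT w7 = NOT 1 = 0
w9 = w8 OR w3 = 0 OR 0 = 0
w10 = NOT w1 = NOT 1 = 0
So w9 = 0 and w10 = 0.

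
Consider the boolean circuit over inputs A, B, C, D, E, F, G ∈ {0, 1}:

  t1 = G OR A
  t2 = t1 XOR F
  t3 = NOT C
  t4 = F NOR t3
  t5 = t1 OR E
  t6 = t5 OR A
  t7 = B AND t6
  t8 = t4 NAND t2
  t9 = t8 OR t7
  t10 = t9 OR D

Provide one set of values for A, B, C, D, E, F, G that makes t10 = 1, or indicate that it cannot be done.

A=1 B=1 C=1 D=0 E=0 F=0 G=0

Check with A=1 B=1 C=1 D=0 E=0 F=0 G=0:
t1 = G OR A = 0 OR 1 = 1
t2 = t1 XOR F = 1 XOR 0 = 1
t3 = NOT C = NOT 1 = 0
t4 = F NOR t3 = 0 NOR 0 = 1
t5 = t1 OR E = 1 OR 0 = 1
t6 = t5 OR A = 1 OR 1 = 1
t7 = B AND t6 = 1 AND 1 = 1
t8 = t4 NAND t2 = 1 NAND 1 = 0
t9 = t8 OR t7 = 0 OR 1 = 1
t10 = t9 OR D = 1 OR 0 = 1
So t10 = 1 as required.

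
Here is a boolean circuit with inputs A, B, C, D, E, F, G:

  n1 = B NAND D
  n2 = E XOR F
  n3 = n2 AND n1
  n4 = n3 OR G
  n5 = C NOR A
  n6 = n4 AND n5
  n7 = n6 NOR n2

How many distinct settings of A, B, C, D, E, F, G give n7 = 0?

n7 = n6 NOR n2 must be 0, so at least one of n6, n2 is 1.
Enumerating the 128 input combinations, 72 give n7 = 0 and 56 give n7 = 1.

72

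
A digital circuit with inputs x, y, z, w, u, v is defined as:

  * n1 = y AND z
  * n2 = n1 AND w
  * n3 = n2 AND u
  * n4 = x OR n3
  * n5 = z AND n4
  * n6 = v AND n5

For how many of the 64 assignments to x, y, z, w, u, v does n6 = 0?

n6 = v AND n5 must be 0, so at least one of v, n5 is 0.
Enumerating the 64 input combinations, 55 give n6 = 0 and 9 give n6 = 1.

55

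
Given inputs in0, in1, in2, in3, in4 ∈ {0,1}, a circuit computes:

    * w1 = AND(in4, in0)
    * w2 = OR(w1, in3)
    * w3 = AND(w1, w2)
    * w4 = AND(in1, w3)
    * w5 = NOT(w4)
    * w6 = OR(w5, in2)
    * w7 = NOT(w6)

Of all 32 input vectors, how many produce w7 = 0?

30

w7 = NOT(w6) must be 0, so w6 = 1.
w6 = OR(w5, in2) must be 1, so at least one of w5, in2 is 1.
Enumerating the 32 input combinations, 30 give w7 = 0 and 2 give w7 = 1.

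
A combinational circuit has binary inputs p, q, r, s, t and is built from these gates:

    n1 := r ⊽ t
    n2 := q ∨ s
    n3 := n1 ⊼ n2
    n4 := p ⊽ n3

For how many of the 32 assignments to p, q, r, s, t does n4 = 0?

29

n4 = p ⊽ n3 must be 0, so at least one of p, n3 is 1.
Enumerating the 32 input combinations, 29 give n4 = 0 and 3 give n4 = 1.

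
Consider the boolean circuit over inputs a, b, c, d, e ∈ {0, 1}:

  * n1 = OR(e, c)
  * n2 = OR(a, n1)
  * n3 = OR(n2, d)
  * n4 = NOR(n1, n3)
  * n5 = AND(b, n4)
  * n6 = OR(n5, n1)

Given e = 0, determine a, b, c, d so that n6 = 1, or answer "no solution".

a=1, b=1, c=1, d=0

n6 = OR(n5, n1) must be 1, so at least one of n5, n1 is 1.
Check with e = 0 and a=1, b=1, c=1, d=0:
n1 = OR(e, c) = OR(0, 1) = 1
n2 = OR(a, n1) = OR(1, 1) = 1
n3 = OR(n2, d) = OR(1, 0) = 1
n4 = NOR(n1, n3) = NOR(1, 1) = 0
n5 = AND(b, n4) = AND(1, 0) = 0
n6 = OR(n5, n1) = OR(0, 1) = 1
So n6 = 1.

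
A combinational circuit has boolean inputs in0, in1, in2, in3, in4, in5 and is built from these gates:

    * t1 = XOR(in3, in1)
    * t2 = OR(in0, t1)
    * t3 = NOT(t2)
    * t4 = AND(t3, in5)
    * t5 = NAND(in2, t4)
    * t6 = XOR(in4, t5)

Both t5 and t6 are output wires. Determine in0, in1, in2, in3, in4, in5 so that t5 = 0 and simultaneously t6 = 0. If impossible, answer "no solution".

Check with in0=0 in1=1 in2=1 in3=1 in4=0 in5=1:
t1 = XOR(in3, in1) = XOR(1, 1) = 0
t2 = OR(in0, t1) = OR(0, 0) = 0
t3 = NOT(t2) = NOT 0 = 1
t4 = AND(t3, in5) = AND(1, 1) = 1
t5 = NAND(in2, t4) = NAND(1, 1) = 0
t6 = XOR(in4, t5) = XOR(0, 0) = 0
So t5 = 0 and t6 = 0.

in0=0 in1=1 in2=1 in3=1 in4=0 in5=1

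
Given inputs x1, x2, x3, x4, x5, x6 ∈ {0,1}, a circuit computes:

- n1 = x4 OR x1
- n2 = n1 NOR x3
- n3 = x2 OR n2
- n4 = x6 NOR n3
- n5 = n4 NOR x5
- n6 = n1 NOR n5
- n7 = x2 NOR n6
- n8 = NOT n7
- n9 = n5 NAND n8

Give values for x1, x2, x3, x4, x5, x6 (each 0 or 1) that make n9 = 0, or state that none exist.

x1=0, x2=1, x3=0, x4=1, x5=0, x6=0

n9 = n5 NAND n8 must be 0, so both n5 = 1 and n8 = 1.
Check with x1=0, x2=1, x3=0, x4=1, x5=0, x6=0:
n1 = x4 OR x1 = 1 OR 0 = 1
n2 = n1 NOR x3 = 1 NOR 0 = 0
n3 = x2 OR n2 = 1 OR 0 = 1
n4 = x6 NOR n3 = 0 NOR 1 = 0
n5 = n4 NOR x5 = 0 NOR 0 = 1
n6 = n1 NOR n5 = 1 NOR 1 = 0
n7 = x2 NOR n6 = 1 NOR 0 = 0
n8 = NOT n7 = NOT 0 = 1
n9 = n5 NAND n8 = 1 NAND 1 = 0
So n9 = 0 as required.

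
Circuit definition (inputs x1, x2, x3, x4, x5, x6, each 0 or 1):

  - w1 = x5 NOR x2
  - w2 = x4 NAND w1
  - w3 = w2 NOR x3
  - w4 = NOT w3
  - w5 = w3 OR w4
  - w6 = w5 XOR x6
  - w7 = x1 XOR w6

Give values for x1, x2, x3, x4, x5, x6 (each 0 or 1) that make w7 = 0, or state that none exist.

x1=1, x2=0, x3=0, x4=0, x5=1, x6=0

w7 = x1 XOR w6 must be 0, so x1 and w6 are equal.
Check with x1=1, x2=0, x3=0, x4=0, x5=1, x6=0:
w1 = x5 NOR x2 = 1 NOR 0 = 0
w2 = x4 NAND w1 = 0 NAND 0 = 1
w3 = w2 NOR x3 = 1 NOR 0 = 0
w4 = NOT w3 = NOT 0 = 1
w5 = w3 OR w4 = 0 OR 1 = 1
w6 = w5 XOR x6 = 1 XOR 0 = 1
w7 = x1 XOR w6 = 1 XOR 1 = 0
So w7 = 0 as required.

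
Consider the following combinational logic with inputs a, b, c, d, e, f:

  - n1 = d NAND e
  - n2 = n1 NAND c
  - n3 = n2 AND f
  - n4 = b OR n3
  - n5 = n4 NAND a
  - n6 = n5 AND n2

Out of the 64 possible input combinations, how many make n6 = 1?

n6 = n5 AND n2 must be 1, so both n5 = 1 and n2 = 1.
Enumerating the 64 input combinations, 25 give n6 = 1 and 39 give n6 = 0.

25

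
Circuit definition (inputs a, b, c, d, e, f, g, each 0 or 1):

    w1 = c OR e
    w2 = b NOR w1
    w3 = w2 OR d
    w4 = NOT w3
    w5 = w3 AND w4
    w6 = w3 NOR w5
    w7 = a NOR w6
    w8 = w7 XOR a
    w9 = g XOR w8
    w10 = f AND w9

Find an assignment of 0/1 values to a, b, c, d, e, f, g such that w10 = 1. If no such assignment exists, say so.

a=1, b=1, c=1, d=0, e=0, f=1, g=0

Check with a=1, b=1, c=1, d=0, e=0, f=1, g=0:
w1 = c OR e = 1 OR 0 = 1
w2 = b NOR w1 = 1 NOR 1 = 0
w3 = w2 OR d = 0 OR 0 = 0
w4 = NOT w3 = NOT 0 = 1
w5 = w3 AND w4 = 0 AND 1 = 0
w6 = w3 NOR w5 = 0 NOR 0 = 1
w7 = a NOR w6 = 1 NOR 1 = 0
w8 = w7 XOR a = 0 XOR 1 = 1
w9 = g XOR w8 = 0 XOR 1 = 1
w10 = f AND w9 = 1 AND 1 = 1
So w10 = 1 as required.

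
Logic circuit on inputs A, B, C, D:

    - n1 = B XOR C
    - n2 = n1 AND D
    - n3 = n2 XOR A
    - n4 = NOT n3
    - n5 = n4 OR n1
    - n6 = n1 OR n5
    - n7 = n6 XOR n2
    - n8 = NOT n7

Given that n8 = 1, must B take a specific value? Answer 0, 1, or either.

either

Both values of B occur among assignments with n8 = 1:
  B=0: A=0, B=0, C=1, D=1
  B=1: A=0, B=1, C=0, D=1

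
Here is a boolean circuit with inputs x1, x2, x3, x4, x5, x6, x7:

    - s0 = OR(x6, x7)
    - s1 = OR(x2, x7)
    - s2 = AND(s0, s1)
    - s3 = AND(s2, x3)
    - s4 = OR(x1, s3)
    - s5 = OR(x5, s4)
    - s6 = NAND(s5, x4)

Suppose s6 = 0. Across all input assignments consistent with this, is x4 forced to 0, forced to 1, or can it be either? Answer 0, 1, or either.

s6 = NAND(s5, x4) must be 0, so both s5 = 1 and x4 = 1.
s5 = OR(x5, s4) must be 1, so at least one of x5, s4 is 1.
Every assignment with s6 = 0 has x4 = 1; there are 53 such assignment(s).

1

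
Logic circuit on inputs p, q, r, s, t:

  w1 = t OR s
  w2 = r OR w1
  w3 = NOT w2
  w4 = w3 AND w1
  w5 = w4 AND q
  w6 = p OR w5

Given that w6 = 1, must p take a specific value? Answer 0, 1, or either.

w6 = p OR w5 must be 1, so at least one of p, w5 is 1.
Every assignment with w6 = 1 has p = 1; there are 16 such assignment(s).

1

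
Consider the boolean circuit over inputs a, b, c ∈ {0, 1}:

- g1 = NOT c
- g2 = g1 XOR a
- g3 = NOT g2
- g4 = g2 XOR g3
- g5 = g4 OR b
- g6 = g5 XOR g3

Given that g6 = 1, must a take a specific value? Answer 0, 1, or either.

Both values of a occur among assignments with g6 = 1:
  a=0: a=0, b=0, c=0
  a=1: a=1, b=0, c=1

either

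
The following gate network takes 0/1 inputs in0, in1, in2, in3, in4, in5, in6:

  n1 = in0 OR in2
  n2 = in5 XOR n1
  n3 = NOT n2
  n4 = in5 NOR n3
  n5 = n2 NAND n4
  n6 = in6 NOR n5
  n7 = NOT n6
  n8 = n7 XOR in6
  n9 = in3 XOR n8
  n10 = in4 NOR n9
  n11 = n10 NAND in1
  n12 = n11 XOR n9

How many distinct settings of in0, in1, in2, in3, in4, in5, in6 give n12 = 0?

80

n12 = n11 XOR n9 must be 0, so n11 and n9 are equal.
Enumerating the 128 input combinations, 80 give n12 = 0 and 48 give n12 = 1.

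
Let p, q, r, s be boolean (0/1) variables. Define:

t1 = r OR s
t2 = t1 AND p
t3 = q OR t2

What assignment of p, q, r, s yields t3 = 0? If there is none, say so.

t3 = q OR t2 must be 0, so both q = 0 and t2 = 0.
Check with p=0, q=0, r=0, s=0:
t1 = r OR s = 0 OR 0 = 0
t2 = t1 AND p = 0 AND 0 = 0
t3 = q OR t2 = 0 OR 0 = 0
So t3 = 0 as required.

p=0, q=0, r=0, s=0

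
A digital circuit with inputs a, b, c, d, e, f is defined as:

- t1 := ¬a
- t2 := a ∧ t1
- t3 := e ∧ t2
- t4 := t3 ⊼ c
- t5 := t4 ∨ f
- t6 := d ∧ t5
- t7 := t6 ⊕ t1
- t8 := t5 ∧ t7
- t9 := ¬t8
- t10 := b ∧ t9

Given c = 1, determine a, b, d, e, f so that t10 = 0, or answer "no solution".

a=1 b=1 d=1 e=0 f=0

t10 = b ∧ t9 must be 0, so at least one of b, t9 is 0.
Check with c = 1 and a=1, b=1, d=1, e=0, f=0:
t1 = ¬a = ¬1 = 0
t2 = a ∧ t1 = 1 ∧ 0 = 0
t3 = e ∧ t2 = 0 ∧ 0 = 0
t4 = t3 ⊼ c = 0 ⊼ 1 = 1
t5 = t4 ∨ f = 1 ∨ 0 = 1
t6 = d ∧ t5 = 1 ∧ 1 = 1
t7 = t6 ⊕ t1 = 1 ⊕ 0 = 1
t8 = t5 ∧ t7 = 1 ∧ 1 = 1
t9 = ¬t8 = ¬1 = 0
t10 = b ∧ t9 = 1 ∧ 0 = 0
So t10 = 0.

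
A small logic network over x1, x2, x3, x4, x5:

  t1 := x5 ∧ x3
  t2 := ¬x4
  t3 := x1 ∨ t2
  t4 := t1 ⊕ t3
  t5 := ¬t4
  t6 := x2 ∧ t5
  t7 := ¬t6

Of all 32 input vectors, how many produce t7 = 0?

t7 = ¬t6 must be 0, so t6 = 1.
t6 = x2 ∧ t5 must be 1, so both x2 = 1 and t5 = 1.
t5 = ¬t4 must be 1, so t4 = 0.
Satisfying assignments:
  x1=0, x2=1, x3=0, x4=1, x5=0
  x1=0, x2=1, x3=0, x4=1, x5=1
  x1=0, x2=1, x3=1, x4=0, x5=1
  x1=0, x2=1, x3=1, x4=1, x5=0
  x1=1, x2=1, x3=1, x4=0, x5=1
  x1=1, x2=1, x3=1, x4=1, x5=1

6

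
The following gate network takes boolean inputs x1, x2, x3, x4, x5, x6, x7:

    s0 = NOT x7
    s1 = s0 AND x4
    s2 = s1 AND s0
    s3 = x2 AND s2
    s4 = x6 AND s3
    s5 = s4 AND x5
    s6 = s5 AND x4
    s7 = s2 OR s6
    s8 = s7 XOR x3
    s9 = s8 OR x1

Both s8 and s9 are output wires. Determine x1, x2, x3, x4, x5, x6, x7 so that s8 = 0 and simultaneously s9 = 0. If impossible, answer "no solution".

Check with x1=0, x2=1, x3=1, x4=1, x5=0, x6=1, x7=0:
s0 = NOT x7 = NOT 0 = 1
s1 = s0 AND x4 = 1 AND 1 = 1
s2 = s1 AND s0 = 1 AND 1 = 1
s3 = x2 AND s2 = 1 AND 1 = 1
s4 = x6 AND s3 = 1 AND 1 = 1
s5 = s4 AND x5 = 1 AND 0 = 0
s6 = s5 AND x4 = 0 AND 1 = 0
s7 = s2 OR s6 = 1 OR 0 = 1
s8 = s7 XOR x3 = 1 XOR 1 = 0
s9 = s8 OR x1 = 0 OR 0 = 0
So s8 = 0 and s9 = 0.

x1=0, x2=1, x3=1, x4=1, x5=0, x6=1, x7=0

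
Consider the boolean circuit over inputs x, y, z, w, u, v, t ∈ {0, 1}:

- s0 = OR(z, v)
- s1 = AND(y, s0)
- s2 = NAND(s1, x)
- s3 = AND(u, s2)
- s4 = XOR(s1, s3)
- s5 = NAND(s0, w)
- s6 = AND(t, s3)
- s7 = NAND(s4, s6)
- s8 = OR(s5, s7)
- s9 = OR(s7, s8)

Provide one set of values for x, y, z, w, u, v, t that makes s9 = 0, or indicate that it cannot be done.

s9 = OR(s7, s8) must be 0, so both s7 = 0 and s8 = 0.
s7 = NAND(s4, s6) must be 0, so both s4 = 1 and s6 = 1.
Check with x=1, y=0, z=1, w=1, u=1, v=0, t=1:
s0 = OR(z, v) = OR(1, 0) = 1
s1 = AND(y, s0) = AND(0, 1) = 0
s2 = NAND(s1, x) = NAND(0, 1) = 1
s3 = AND(u, s2) = AND(1, 1) = 1
s4 = XOR(s1, s3) = XOR(0, 1) = 1
s5 = NAND(s0, w) = NAND(1, 1) = 0
s6 = AND(t, s3) = AND(1, 1) = 1
s7 = NAND(s4, s6) = NAND(1, 1) = 0
s8 = OR(s5, s7) = OR(0, 0) = 0
s9 = OR(s7, s8) = OR(0, 0) = 0
So s9 = 0 as required.

x=1, y=0, z=1, w=1, u=1, v=0, t=1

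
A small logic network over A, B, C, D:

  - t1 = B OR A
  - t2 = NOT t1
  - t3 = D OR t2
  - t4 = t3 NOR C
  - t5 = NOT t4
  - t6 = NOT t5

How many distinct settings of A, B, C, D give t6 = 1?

3

t6 = NOT t5 must be 1, so t5 = 0.
t5 = NOT t4 must be 0, so t4 = 1.
Satisfying assignments:
  A=0, B=1, C=0, D=0
  A=1, B=0, C=0, D=0
  A=1, B=1, C=0, D=0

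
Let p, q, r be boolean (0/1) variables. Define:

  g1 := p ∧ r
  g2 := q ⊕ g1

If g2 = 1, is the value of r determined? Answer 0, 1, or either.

either

Both values of r occur among assignments with g2 = 1:
  r=0: p=0, q=1, r=0
  r=1: p=0, q=1, r=1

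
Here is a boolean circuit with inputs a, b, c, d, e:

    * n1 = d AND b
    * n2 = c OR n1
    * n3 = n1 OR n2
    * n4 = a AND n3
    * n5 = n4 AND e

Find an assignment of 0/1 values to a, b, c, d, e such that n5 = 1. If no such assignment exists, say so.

a=1, b=0, c=1, d=1, e=1

Check with a=1, b=0, c=1, d=1, e=1:
n1 = d AND b = 1 AND 0 = 0
n2 = c OR n1 = 1 OR 0 = 1
n3 = n1 OR n2 = 0 OR 1 = 1
n4 = a AND n3 = 1 AND 1 = 1
n5 = n4 AND e = 1 AND 1 = 1
So n5 = 1 as required.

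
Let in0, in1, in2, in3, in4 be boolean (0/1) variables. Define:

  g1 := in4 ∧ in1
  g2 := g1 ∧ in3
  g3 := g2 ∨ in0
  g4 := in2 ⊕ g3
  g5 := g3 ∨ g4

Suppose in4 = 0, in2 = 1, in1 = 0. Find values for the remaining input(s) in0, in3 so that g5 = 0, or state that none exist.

no solution exists

With in4 = 0, in2 = 1, in1 = 0 fixed, none of the 4 settings of in0, in3 give g5 = 0.
For example, with in0=0, in3=0:
g1 = in4 ∧ in1 = 0 ∧ 0 = 0
g2 = g1 ∧ in3 = 0 ∧ 0 = 0
g3 = g2 ∨ in0 = 0 ∨ 0 = 0
g4 = in2 ⊕ g3 = 1 ⊕ 0 = 1
g5 = g3 ∨ g4 = 0 ∨ 1 = 1
giving g5 = 1 ≠ 0.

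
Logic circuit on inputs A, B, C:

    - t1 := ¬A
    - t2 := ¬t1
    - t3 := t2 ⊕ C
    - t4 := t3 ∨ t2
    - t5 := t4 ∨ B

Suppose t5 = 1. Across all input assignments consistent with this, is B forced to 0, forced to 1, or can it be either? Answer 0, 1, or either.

Both values of B occur among assignments with t5 = 1:
  B=0: A=0, B=0, C=1
  B=1: A=0, B=1, C=0

either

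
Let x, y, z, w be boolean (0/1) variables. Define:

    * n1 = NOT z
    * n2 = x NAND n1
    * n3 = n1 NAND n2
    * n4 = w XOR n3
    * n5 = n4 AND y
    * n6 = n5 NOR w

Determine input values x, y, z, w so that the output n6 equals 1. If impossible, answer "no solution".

n6 = n5 NOR w must be 1, so both n5 = 0 and w = 0.
Check with x=1, y=0, z=0, w=0:
n1 = NOT z = NOT 0 = 1
n2 = x NAND n1 = 1 NAND 1 = 0
n3 = n1 NAND n2 = 1 NAND 0 = 1
n4 = w XOR n3 = 0 XOR 1 = 1
n5 = n4 AND y = 1 AND 0 = 0
n6 = n5 NOR w = 0 NOR 0 = 1
So n6 = 1 as required.

x=1, y=0, z=0, w=0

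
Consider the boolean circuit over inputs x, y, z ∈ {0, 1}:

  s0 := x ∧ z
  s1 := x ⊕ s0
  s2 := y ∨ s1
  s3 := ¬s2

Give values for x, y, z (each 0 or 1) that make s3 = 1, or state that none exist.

x=0 y=0 z=0

s3 = ¬s2 must be 1, so s2 = 0.
s2 = y ∨ s1 must be 0, so both y = 0 and s1 = 0.
s1 = x ⊕ s0 must be 0, so x and s0 are equal.
Check with x=0 y=0 z=0:
s0 = x ∧ z = 0 ∧ 0 = 0
s1 = x ⊕ s0 = 0 ⊕ 0 = 0
s2 = y ∨ s1 = 0 ∨ 0 = 0
s3 = ¬s2 = ¬0 = 1
So s3 = 1 as required.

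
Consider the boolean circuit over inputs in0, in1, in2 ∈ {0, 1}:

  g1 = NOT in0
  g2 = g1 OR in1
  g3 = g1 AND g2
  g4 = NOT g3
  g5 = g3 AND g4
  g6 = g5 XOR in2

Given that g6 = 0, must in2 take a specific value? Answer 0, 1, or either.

0

g6 = g5 XOR in2 must be 0, so g5 and in2 are equal.
Every assignment with g6 = 0 has in2 = 0; there are 4 such assignment(s).
  in0=0, in1=0, in2=0
  in0=0, in1=1, in2=0
  in0=1, in1=0, in2=0
  in0=1, in1=1, in2=0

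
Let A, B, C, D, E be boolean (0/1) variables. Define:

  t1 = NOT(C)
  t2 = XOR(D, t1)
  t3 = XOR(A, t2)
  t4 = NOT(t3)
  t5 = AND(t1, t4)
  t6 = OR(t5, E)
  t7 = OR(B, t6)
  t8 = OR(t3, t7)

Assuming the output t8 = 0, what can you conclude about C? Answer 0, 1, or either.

1

t8 = OR(t3, t7) must be 0, so both t3 = 0 and t7 = 0.
t3 = XOR(A, t2) must be 0, so A and t2 are equal.
Every assignment with t8 = 0 has C = 1; there are 2 such assignment(s).
  A=0, B=0, C=1, D=0, E=0
  A=1, B=0, C=1, D=1, E=0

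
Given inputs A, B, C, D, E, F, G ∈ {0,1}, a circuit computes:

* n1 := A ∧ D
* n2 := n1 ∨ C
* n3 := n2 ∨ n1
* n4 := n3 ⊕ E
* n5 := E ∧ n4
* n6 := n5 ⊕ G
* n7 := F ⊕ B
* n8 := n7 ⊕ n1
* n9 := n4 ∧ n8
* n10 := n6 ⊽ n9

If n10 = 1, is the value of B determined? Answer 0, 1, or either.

Both values of B occur among assignments with n10 = 1:
  B=0: A=0, B=0, C=0, D=0, E=0, F=0, G=0
  B=1: A=0, B=1, C=0, D=0, E=0, F=0, G=0

either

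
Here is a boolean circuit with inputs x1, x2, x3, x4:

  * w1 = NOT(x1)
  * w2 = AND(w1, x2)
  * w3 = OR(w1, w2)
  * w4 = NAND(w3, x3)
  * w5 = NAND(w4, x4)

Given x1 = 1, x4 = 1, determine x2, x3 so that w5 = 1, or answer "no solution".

no solution exists

With x1 = 1, x4 = 1 fixed, none of the 4 settings of x2, x3 give w5 = 1.
For example, with x2=0, x3=0:
w1 = NOT(x1) = NOT 1 = 0
w2 = AND(w1, x2) = AND(0, 0) = 0
w3 = OR(w1, w2) = OR(0, 0) = 0
w4 = NAND(w3, x3) = NAND(0, 0) = 1
w5 = NAND(w4, x4) = NAND(1, 1) = 0
giving w5 = 0 ≠ 1.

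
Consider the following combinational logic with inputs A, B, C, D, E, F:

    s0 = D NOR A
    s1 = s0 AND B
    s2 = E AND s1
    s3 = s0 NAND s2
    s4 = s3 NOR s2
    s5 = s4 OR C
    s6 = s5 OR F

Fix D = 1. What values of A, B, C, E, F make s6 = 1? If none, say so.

s6 = s5 OR F must be 1, so at least one of s5, F is 1.
Check with D = 1 and A=0, B=0, C=0, E=0, F=1:
s0 = D NOR A = 1 NOR 0 = 0
s1 = s0 AND B = 0 AND 0 = 0
s2 = E AND s1 = 0 AND 0 = 0
s3 = s0 NAND s2 = 0 NAND 0 = 1
s4 = s3 NOR s2 = 1 NOR 0 = 0
s5 = s4 OR C = 0 OR 0 = 0
s6 = s5 OR F = 0 OR 1 = 1
So s6 = 1.

A=0, B=0, C=0, E=0, F=1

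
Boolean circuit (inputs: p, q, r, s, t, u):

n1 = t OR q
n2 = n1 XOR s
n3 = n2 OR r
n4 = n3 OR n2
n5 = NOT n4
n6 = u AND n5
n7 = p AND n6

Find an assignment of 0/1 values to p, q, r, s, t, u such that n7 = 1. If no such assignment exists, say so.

n7 = p AND n6 must be 1, so both p = 1 and n6 = 1.
n6 = u AND n5 must be 1, so both u = 1 and n5 = 1.
Check with p=1, q=1, r=0, s=1, t=0, u=1:
n1 = t OR q = 0 OR 1 = 1
n2 = n1 XOR s = 1 XOR 1 = 0
n3 = n2 OR r = 0 OR 0 = 0
n4 = n3 OR n2 = 0 OR 0 = 0
n5 = NOT n4 = NOT 0 = 1
n6 = u AND n5 = 1 AND 1 = 1
n7 = p AND n6 = 1 AND 1 = 1
So n7 = 1 as required.

p=1, q=1, r=0, s=1, t=0, u=1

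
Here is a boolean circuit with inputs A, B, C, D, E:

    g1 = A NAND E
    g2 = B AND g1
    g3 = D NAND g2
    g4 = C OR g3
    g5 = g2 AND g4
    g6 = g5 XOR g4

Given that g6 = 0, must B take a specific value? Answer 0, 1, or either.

1

g6 = g5 XOR g4 must be 0, so g5 and g4 are equal.
Every assignment with g6 = 0 has B = 1; there are 12 such assignment(s).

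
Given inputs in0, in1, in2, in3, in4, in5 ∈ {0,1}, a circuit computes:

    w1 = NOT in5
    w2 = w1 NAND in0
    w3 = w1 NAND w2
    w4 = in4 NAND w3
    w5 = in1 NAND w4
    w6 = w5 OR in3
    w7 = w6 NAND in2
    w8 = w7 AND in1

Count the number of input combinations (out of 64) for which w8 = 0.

w8 = w7 AND in1 must be 0, so at least one of w7, in1 is 0.
Enumerating the 64 input combinations, 43 give w8 = 0 and 21 give w8 = 1.

43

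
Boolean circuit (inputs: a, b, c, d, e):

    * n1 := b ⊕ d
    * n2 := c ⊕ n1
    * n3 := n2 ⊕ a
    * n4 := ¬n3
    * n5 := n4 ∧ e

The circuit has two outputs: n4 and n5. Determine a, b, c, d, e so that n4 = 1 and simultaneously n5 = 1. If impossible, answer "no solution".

a=0 b=1 c=0 d=1 e=1

Check with a=0 b=1 c=0 d=1 e=1:
n1 = b ⊕ d = 1 ⊕ 1 = 0
n2 = c ⊕ n1 = 0 ⊕ 0 = 0
n3 = n2 ⊕ a = 0 ⊕ 0 = 0
n4 = ¬n3 = ¬0 = 1
n5 = n4 ∧ e = 1 ∧ 1 = 1
So n4 = 1 and n5 = 1.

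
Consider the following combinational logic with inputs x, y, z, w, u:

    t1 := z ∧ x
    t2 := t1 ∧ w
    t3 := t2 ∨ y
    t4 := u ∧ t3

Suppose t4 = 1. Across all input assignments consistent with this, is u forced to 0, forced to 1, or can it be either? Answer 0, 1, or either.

1

t4 = u ∧ t3 must be 1, so both u = 1 and t3 = 1.
t3 = t2 ∨ y must be 1, so at least one of t2, y is 1.
Every assignment with t4 = 1 has u = 1; there are 9 such assignment(s).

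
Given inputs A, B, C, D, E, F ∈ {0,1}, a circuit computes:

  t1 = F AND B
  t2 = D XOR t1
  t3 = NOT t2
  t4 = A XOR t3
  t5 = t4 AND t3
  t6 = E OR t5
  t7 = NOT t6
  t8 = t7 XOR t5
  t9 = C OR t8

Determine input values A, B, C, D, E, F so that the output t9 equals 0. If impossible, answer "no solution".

A=0, B=0, C=0, D=1, E=1, F=1

t9 = C OR t8 must be 0, so both C = 0 and t8 = 0.
t8 = t7 XOR t5 must be 0, so t7 and t5 are equal.
Check with A=0, B=0, C=0, D=1, E=1, F=1:
t1 = F AND B = 1 AND 0 = 0
t2 = D XOR t1 = 1 XOR 0 = 1
t3 = NOT t2 = NOT 1 = 0
t4 = A XOR t3 = 0 XOR 0 = 0
t5 = t4 AND t3 = 0 AND 0 = 0
t6 = E OR t5 = 1 OR 0 = 1
t7 = NOT t6 = NOT 1 = 0
t8 = t7 XOR t5 = 0 XOR 0 = 0
t9 = C OR t8 = 0 OR 0 = 0
So t9 = 0 as required.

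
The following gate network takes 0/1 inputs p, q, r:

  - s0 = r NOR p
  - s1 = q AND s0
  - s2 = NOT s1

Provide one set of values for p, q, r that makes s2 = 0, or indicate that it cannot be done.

s2 = NOT s1 must be 0, so s1 = 1.
Check with p=0 q=1 r=0:
s0 = r NOR p = 0 NOR 0 = 1
s1 = q AND s0 = 1 AND 1 = 1
s2 = NOT s1 = NOT 1 = 0
So s2 = 0 as required.

p=0 q=1 r=0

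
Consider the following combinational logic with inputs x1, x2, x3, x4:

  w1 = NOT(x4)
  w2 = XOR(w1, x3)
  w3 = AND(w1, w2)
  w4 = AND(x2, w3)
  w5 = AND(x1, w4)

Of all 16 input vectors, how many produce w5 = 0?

15

w5 = AND(x1, w4) must be 0, so at least one of x1, w4 is 0.
Enumerating the 16 input combinations, 15 give w5 = 0 and 1 give w5 = 1.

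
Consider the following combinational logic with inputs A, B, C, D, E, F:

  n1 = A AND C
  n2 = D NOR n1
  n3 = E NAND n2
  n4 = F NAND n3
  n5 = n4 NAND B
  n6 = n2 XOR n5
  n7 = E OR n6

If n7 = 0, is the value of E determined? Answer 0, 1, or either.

0

n7 = E OR n6 must be 0, so both E = 0 and n6 = 0.
Every assignment with n7 = 0 has E = 0; there are 14 such assignment(s).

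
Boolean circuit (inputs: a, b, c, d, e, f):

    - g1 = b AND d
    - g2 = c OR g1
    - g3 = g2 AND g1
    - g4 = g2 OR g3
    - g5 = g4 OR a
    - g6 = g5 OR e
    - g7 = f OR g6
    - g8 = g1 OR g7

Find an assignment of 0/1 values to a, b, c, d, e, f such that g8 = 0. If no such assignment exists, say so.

a=0 b=1 c=0 d=0 e=0 f=0

g8 = g1 OR g7 must be 0, so both g1 = 0 and g7 = 0.
g1 = b AND d must be 0, so at least one of b, d is 0.
Check with a=0 b=1 c=0 d=0 e=0 f=0:
g1 = b AND d = 1 AND 0 = 0
g2 = c OR g1 = 0 OR 0 = 0
g3 = g2 AND g1 = 0 AND 0 = 0
g4 = g2 OR g3 = 0 OR 0 = 0
g5 = g4 OR a = 0 OR 0 = 0
g6 = g5 OR e = 0 OR 0 = 0
g7 = f OR g6 = 0 OR 0 = 0
g8 = g1 OR g7 = 0 OR 0 = 0
So g8 = 0 as required.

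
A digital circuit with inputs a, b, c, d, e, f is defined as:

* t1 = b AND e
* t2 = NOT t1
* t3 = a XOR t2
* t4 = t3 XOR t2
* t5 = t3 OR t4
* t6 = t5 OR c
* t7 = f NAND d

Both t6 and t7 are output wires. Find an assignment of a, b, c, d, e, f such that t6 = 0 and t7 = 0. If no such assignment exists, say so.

Check with a=0, b=1, c=0, d=1, e=1, f=1:
t1 = b AND e = 1 AND 1 = 1
t2 = NOT t1 = NOT 1 = 0
t3 = a XOR t2 = 0 XOR 0 = 0
t4 = t3 XOR t2 = 0 XOR 0 = 0
t5 = t3 OR t4 = 0 OR 0 = 0
t6 = t5 OR c = 0 OR 0 = 0
t7 = f NAND d = 1 NAND 1 = 0
So t6 = 0 and t7 = 0.

a=0, b=1, c=0, d=1, e=1, f=1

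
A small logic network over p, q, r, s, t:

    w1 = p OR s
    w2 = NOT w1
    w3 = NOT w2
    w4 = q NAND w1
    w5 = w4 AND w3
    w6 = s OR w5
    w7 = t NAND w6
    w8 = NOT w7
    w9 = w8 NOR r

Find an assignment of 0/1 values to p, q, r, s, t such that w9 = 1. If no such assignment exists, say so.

w9 = w8 NOR r must be 1, so both w8 = 0 and r = 0.
w8 = NOT w7 must be 0, so w7 = 1.
Check with p=0, q=1, r=0, s=0, t=0:
w1 = p OR s = 0 OR 0 = 0
w2 = NOT w1 = NOT 0 = 1
w3 = NOT w2 = NOT 1 = 0
w4 = q NAND w1 = 1 NAND 0 = 1
w5 = w4 AND w3 = 1 AND 0 = 0
w6 = s OR w5 = 0 OR 0 = 0
w7 = t NAND w6 = 0 NAND 0 = 1
w8 = NOT w7 = NOT 1 = 0
w9 = w8 NOR r = 0 NOR 0 = 1
So w9 = 1 as required.

p=0, q=1, r=0, s=0, t=0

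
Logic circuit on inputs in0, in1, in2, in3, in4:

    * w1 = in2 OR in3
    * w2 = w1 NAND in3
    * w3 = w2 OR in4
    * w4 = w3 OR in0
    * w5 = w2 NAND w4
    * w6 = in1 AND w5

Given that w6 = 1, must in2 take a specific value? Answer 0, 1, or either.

either

Both values of in2 occur among assignments with w6 = 1:
  in2=0: in0=0, in1=1, in2=0, in3=1, in4=0
  in2=1: in0=0, in1=1, in2=1, in3=1, in4=0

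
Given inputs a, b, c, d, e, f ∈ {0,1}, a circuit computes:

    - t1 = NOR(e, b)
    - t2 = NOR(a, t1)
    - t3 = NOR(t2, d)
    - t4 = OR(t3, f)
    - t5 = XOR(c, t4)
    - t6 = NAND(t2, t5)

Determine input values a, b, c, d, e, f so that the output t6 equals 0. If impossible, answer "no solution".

a=0 b=0 c=0 d=1 e=1 f=1

t6 = NAND(t2, t5) must be 0, so both t2 = 1 and t5 = 1.
t2 = NOR(a, t1) must be 1, so both a = 0 and t1 = 0.
t5 = XOR(c, t4) must be 1, so c and t4 differ.
Check with a=0 b=0 c=0 d=1 e=1 f=1:
t1 = NOR(e, b) = NOR(1, 0) = 0
t2 = NOR(a, t1) = NOR(0, 0) = 1
t3 = NOR(t2, d) = NOR(1, 1) = 0
t4 = OR(t3, f) = OR(0, 1) = 1
t5 = XOR(c, t4) = XOR(0, 1) = 1
t6 = NAND(t2, t5) = NAND(1, 1) = 0
So t6 = 0 as required.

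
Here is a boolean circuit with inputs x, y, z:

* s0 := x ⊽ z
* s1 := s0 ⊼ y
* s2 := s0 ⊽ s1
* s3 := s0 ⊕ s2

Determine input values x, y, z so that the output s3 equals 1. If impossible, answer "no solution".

x=0, y=1, z=0

s3 = s0 ⊕ s2 must be 1, so s0 and s2 differ.
Check with x=0, y=1, z=0:
s0 = x ⊽ z = 0 ⊽ 0 = 1
s1 = s0 ⊼ y = 1 ⊼ 1 = 0
s2 = s0 ⊽ s1 = 1 ⊽ 0 = 0
s3 = s0 ⊕ s2 = 1 ⊕ 0 = 1
So s3 = 1 as required.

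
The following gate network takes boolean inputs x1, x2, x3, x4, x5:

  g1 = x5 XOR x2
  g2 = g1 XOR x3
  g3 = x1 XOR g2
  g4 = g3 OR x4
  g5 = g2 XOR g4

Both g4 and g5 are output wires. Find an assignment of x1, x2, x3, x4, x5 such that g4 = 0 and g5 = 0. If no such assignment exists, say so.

x1=0, x2=0, x3=0, x4=0, x5=0

Check with x1=0, x2=0, x3=0, x4=0, x5=0:
g1 = x5 XOR x2 = 0 XOR 0 = 0
g2 = g1 XOR x3 = 0 XOR 0 = 0
g3 = x1 XOR g2 = 0 XOR 0 = 0
g4 = g3 OR x4 = 0 OR 0 = 0
g5 = g2 XOR g4 = 0 XOR 0 = 0
So g4 = 0 and g5 = 0.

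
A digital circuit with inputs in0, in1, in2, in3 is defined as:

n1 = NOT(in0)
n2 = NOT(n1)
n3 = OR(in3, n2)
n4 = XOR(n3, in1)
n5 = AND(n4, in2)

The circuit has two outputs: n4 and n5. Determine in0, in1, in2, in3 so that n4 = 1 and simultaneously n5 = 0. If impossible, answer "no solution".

Check with in0=1, in1=0, in2=0, in3=1:
n1 = NOT(in0) = NOT 1 = 0
n2 = NOT(n1) = NOT 0 = 1
n3 = OR(in3, n2) = OR(1, 1) = 1
n4 = XOR(n3, in1) = XOR(1, 0) = 1
n5 = AND(n4, in2) = AND(1, 0) = 0
So n4 = 1 and n5 = 0.

in0=1, in1=0, in2=0, in3=1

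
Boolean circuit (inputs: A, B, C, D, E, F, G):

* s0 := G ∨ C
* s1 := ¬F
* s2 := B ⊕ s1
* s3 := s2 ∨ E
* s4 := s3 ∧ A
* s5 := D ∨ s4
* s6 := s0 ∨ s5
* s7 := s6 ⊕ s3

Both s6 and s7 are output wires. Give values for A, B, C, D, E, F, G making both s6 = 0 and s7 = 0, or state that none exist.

A=1, B=1, C=0, D=0, E=0, F=0, G=0

Check with A=1, B=1, C=0, D=0, E=0, F=0, G=0:
s0 = G ∨ C = 0 ∨ 0 = 0
s1 = ¬F = ¬0 = 1
s2 = B ⊕ s1 = 1 ⊕ 1 = 0
s3 = s2 ∨ E = 0 ∨ 0 = 0
s4 = s3 ∧ A = 0 ∧ 1 = 0
s5 = D ∨ s4 = 0 ∨ 0 = 0
s6 = s0 ∨ s5 = 0 ∨ 0 = 0
s7 = s6 ⊕ s3 = 0 ⊕ 0 = 0
So s6 = 0 and s7 = 0.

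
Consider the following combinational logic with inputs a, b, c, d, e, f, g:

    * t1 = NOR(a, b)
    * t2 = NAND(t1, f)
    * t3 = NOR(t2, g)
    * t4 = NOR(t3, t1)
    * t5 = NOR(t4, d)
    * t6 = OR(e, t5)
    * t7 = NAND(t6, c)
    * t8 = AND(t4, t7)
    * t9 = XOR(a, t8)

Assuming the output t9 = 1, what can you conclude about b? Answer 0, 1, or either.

either

Both values of b occur among assignments with t9 = 1:
  b=0: a=1, b=0, c=1, d=0, e=1, f=0, g=0
  b=1: a=0, b=1, c=0, d=0, e=0, f=0, g=0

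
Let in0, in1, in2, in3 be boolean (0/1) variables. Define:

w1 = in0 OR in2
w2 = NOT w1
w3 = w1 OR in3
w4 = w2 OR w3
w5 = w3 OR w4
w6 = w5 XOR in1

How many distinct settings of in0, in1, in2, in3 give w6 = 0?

8

w6 = w5 XOR in1 must be 0, so w5 and in1 are equal.
Enumerating the 16 input combinations, 8 give w6 = 0 and 8 give w6 = 1.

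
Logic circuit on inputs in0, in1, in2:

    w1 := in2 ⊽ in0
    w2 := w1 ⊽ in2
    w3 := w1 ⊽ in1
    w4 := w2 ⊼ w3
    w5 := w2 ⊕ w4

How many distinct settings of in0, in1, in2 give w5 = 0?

1

w5 = w2 ⊕ w4 must be 0, so w2 and w4 are equal.
Satisfying assignments:
  in0=1, in1=1, in2=0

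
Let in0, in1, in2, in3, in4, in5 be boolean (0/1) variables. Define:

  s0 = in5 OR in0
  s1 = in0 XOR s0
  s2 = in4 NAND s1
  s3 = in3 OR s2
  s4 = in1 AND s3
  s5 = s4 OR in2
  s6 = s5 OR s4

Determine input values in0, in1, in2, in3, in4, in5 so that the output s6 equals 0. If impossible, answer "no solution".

in0=0, in1=0, in2=0, in3=1, in4=0, in5=0

s6 = s5 OR s4 must be 0, so both s5 = 0 and s4 = 0.
s5 = s4 OR in2 must be 0, so both s4 = 0 and in2 = 0.
s4 = in1 AND s3 must be 0, so at least one of in1, s3 is 0.
Check with in0=0, in1=0, in2=0, in3=1, in4=0, in5=0:
s0 = in5 OR in0 = 0 OR 0 = 0
s1 = in0 XOR s0 = 0 XOR 0 = 0
s2 = in4 NAND s1 = 0 NAND 0 = 1
s3 = in3 OR s2 = 1 OR 1 = 1
s4 = in1 AND s3 = 0 AND 1 = 0
s5 = s4 OR in2 = 0 OR 0 = 0
s6 = s5 OR s4 = 0 OR 0 = 0
So s6 = 0 as required.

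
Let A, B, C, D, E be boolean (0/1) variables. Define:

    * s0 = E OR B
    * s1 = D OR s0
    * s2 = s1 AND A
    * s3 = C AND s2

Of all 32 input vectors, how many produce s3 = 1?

s3 = C AND s2 must be 1, so both C = 1 and s2 = 1.
s2 = s1 AND A must be 1, so both s1 = 1 and A = 1.
Enumerating the 32 input combinations, 7 give s3 = 1 and 25 give s3 = 0.

7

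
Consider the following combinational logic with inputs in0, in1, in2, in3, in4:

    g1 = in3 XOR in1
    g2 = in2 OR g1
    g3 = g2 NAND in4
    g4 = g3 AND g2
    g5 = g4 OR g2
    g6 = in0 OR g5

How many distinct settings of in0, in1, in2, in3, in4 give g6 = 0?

4

g6 = in0 OR g5 must be 0, so both in0 = 0 and g5 = 0.
g5 = g4 OR g2 must be 0, so both g4 = 0 and g2 = 0.
Satisfying assignments:
  in0=0, in1=0, in2=0, in3=0, in4=0
  in0=0, in1=0, in2=0, in3=0, in4=1
  in0=0, in1=1, in2=0, in3=1, in4=0
  in0=0, in1=1, in2=0, in3=1, in4=1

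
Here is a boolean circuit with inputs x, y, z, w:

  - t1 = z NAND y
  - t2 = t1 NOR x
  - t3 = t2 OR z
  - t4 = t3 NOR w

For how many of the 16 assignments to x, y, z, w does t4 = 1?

t4 = t3 NOR w must be 1, so both t3 = 0 and w = 0.
Satisfying assignments:
  x=0, y=0, z=0, w=0
  x=0, y=1, z=0, w=0
  x=1, y=0, z=0, w=0
  x=1, y=1, z=0, w=0

4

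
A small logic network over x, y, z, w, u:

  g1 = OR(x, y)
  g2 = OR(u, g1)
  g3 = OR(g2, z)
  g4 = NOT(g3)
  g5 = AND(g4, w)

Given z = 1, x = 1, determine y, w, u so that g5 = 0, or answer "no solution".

y=1 w=0 u=1

g5 = AND(g4, w) must be 0, so at least one of g4, w is 0.
Check with z = 1, x = 1 and y=1, w=0, u=1:
g1 = OR(x, y) = OR(1, 1) = 1
g2 = OR(u, g1) = OR(1, 1) = 1
g3 = OR(g2, z) = OR(1, 1) = 1
g4 = NOT(g3) = NOT 1 = 0
g5 = AND(g4, w) = AND(0, 0) = 0
So g5 = 0.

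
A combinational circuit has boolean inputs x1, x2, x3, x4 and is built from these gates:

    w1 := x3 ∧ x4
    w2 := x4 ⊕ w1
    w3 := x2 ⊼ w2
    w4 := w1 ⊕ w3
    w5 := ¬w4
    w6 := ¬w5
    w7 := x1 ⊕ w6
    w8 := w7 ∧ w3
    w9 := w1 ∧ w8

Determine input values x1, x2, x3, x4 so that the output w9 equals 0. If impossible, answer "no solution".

x1=1 x2=1 x3=0 x4=1

w9 = w1 ∧ w8 must be 0, so at least one of w1, w8 is 0.
Check with x1=1 x2=1 x3=0 x4=1:
w1 = x3 ∧ x4 = 0 ∧ 1 = 0
w2 = x4 ⊕ w1 = 1 ⊕ 0 = 1
w3 = x2 ⊼ w2 = 1 ⊼ 1 = 0
w4 = w1 ⊕ w3 = 0 ⊕ 0 = 0
w5 = ¬w4 = ¬0 = 1
w6 = ¬w5 = ¬1 = 0
w7 = x1 ⊕ w6 = 1 ⊕ 0 = 1
w8 = w7 ∧ w3 = 1 ∧ 0 = 0
w9 = w1 ∧ w8 = 0 ∧ 0 = 0
So w9 = 0 as required.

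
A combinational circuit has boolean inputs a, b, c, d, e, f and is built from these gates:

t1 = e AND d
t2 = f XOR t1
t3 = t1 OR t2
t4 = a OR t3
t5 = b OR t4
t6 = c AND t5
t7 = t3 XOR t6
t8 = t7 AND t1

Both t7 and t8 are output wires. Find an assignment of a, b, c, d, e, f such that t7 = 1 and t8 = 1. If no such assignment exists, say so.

a=0, b=0, c=0, d=1, e=1, f=0

Check with a=0, b=0, c=0, d=1, e=1, f=0:
t1 = e AND d = 1 AND 1 = 1
t2 = f XOR t1 = 0 XOR 1 = 1
t3 = t1 OR t2 = 1 OR 1 = 1
t4 = a OR t3 = 0 OR 1 = 1
t5 = b OR t4 = 0 OR 1 = 1
t6 = c AND t5 = 0 AND 1 = 0
t7 = t3 XOR t6 = 1 XOR 0 = 1
t8 = t7 AND t1 = 1 AND 1 = 1
So t7 = 1 and t8 = 1.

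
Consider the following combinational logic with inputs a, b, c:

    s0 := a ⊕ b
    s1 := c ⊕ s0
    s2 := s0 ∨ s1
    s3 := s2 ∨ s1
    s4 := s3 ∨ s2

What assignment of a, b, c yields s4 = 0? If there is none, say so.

a=1, b=1, c=0

s4 = s3 ∨ s2 must be 0, so both s3 = 0 and s2 = 0.
Check with a=1, b=1, c=0:
s0 = a ⊕ b = 1 ⊕ 1 = 0
s1 = c ⊕ s0 = 0 ⊕ 0 = 0
s2 = s0 ∨ s1 = 0 ∨ 0 = 0
s3 = s2 ∨ s1 = 0 ∨ 0 = 0
s4 = s3 ∨ s2 = 0 ∨ 0 = 0
So s4 = 0 as required.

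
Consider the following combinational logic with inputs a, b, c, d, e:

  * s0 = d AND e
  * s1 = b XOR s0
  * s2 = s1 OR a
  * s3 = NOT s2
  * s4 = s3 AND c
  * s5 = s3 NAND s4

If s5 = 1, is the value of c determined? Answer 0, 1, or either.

Both values of c occur among assignments with s5 = 1:
  c=0: a=0, b=0, c=0, d=0, e=0
  c=1: a=0, b=0, c=1, d=1, e=1

either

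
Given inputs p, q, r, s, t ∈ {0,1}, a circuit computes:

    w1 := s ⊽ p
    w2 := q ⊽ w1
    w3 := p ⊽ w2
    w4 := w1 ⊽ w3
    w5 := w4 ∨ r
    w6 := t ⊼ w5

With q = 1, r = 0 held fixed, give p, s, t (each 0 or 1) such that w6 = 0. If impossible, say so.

p=1, s=0, t=1

w6 = t ⊼ w5 must be 0, so both t = 1 and w5 = 1.
w5 = w4 ∨ r must be 1, so at least one of w4, r is 1.
Check with q = 1, r = 0 and p=1, s=0, t=1:
w1 = s ⊽ p = 0 ⊽ 1 = 0
w2 = q ⊽ w1 = 1 ⊽ 0 = 0
w3 = p ⊽ w2 = 1 ⊽ 0 = 0
w4 = w1 ⊽ w3 = 0 ⊽ 0 = 1
w5 = w4 ∨ r = 1 ∨ 0 = 1
w6 = t ⊼ w5 = 1 ⊼ 1 = 0
So w6 = 0.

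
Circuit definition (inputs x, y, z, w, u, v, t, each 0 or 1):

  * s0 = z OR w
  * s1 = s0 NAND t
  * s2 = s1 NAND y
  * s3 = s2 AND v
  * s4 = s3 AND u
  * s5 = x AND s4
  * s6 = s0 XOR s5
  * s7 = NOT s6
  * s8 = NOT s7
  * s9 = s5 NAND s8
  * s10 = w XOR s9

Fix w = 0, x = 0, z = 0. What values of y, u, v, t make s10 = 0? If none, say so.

With w = 0, x = 0, z = 0 fixed, none of the 16 settings of y, u, v, t give s10 = 0.
For example, with y=0, u=0, v=1, t=0:
s0 = z OR w = 0 OR 0 = 0
s1 = s0 NAND t = 0 NAND 0 = 1
s2 = s1 NAND y = 1 NAND 0 = 1
s3 = s2 AND v = 1 AND 1 = 1
s4 = s3 AND u = 1 AND 0 = 0
s5 = x AND s4 = 0 AND 0 = 0
s6 = s0 XOR s5 = 0 XOR 0 = 0
s7 = NOT s6 = NOT 0 = 1
s8 = NOT s7 = NOT 1 = 0
s9 = s5 NAND s8 = 0 NAND 0 = 1
s10 = w XOR s9 = 0 XOR 1 = 1
giving s10 = 1 ≠ 0.

no solution exists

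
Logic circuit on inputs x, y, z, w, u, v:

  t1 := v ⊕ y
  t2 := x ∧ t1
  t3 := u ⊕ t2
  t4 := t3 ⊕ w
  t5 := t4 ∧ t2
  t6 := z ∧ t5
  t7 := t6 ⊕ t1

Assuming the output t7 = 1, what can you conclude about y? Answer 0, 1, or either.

either

Both values of y occur among assignments with t7 = 1:
  y=0: x=0, y=0, z=0, w=0, u=0, v=1
  y=1: x=0, y=1, z=0, w=0, u=0, v=0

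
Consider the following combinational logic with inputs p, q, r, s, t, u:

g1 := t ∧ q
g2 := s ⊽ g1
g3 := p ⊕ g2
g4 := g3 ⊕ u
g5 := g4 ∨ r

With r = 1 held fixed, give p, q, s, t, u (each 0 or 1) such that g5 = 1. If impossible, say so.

p=1, q=0, s=0, t=0, u=0

g5 = g4 ∨ r must be 1, so at least one of g4, r is 1.
Check with r = 1 and p=1, q=0, s=0, t=0, u=0:
g1 = t ∧ q = 0 ∧ 0 = 0
g2 = s ⊽ g1 = 0 ⊽ 0 = 1
g3 = p ⊕ g2 = 1 ⊕ 1 = 0
g4 = g3 ⊕ u = 0 ⊕ 0 = 0
g5 = g4 ∨ r = 0 ∨ 1 = 1
So g5 = 1.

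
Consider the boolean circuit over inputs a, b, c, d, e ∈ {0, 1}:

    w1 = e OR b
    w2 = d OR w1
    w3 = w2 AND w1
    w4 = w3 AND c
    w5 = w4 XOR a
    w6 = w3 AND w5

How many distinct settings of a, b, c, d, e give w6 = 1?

12

w6 = w3 AND w5 must be 1, so both w3 = 1 and w5 = 1.
w3 = w2 AND w1 must be 1, so both w2 = 1 and w1 = 1.
Enumerating the 32 input combinations, 12 give w6 = 1 and 20 give w6 = 0.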